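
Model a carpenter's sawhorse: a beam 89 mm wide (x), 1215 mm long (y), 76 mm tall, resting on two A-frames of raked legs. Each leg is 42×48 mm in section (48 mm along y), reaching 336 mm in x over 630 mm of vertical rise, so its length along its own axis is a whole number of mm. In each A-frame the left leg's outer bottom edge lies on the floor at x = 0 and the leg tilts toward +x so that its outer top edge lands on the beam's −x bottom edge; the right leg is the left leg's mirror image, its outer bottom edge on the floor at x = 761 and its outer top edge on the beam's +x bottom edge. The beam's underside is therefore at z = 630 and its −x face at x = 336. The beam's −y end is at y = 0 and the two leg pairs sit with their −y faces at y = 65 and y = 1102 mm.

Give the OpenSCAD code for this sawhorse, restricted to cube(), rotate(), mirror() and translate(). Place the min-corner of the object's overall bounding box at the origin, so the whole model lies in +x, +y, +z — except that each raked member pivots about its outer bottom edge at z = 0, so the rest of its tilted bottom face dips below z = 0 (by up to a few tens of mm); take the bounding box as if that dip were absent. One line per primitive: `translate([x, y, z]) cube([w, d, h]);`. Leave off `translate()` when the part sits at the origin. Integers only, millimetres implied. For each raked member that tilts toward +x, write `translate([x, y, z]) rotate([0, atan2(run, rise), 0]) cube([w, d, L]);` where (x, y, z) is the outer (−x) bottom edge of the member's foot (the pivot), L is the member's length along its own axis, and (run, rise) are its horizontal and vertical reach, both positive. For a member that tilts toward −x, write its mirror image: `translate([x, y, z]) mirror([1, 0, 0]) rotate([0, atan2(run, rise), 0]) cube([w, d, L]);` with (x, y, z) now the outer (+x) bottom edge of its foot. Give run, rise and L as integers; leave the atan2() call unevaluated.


translate([336, 0, 630]) cube([89, 1215, 76]);
translate([0, 65, 0]) rotate([0, atan2(336, 630), 0]) cube([42, 48, 714]);
translate([761, 65, 0]) mirror([1, 0, 0]) rotate([0, atan2(336, 630), 0]) cube([42, 48, 714]);
translate([0, 1102, 0]) rotate([0, atan2(336, 630), 0]) cube([42, 48, 714]);
translate([761, 1102, 0]) mirror([1, 0, 0]) rotate([0, atan2(336, 630), 0]) cube([42, 48, 714]);


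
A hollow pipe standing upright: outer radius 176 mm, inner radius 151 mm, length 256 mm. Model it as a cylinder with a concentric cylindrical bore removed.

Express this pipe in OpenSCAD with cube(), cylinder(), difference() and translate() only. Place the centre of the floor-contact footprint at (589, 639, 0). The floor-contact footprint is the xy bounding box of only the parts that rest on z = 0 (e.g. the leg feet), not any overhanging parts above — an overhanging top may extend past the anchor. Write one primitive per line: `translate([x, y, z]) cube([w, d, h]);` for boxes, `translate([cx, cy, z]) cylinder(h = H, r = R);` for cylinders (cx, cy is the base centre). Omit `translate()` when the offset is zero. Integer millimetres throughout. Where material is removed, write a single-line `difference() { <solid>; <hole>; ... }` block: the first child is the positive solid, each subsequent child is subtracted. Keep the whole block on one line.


difference() { translate([589, 639, 0]) cylinder(h = 256, r = 176); translate([589, 639, 0]) cylinder(h = 256, r = 151); }


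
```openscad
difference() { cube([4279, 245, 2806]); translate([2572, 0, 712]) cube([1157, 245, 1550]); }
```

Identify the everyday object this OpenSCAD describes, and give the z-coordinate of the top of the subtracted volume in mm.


A wall with a window opening. The window head height is 2262 mm.

A wall with a rectangular opening subtracted — a window. Sill at z = 712, opening 1550 mm tall, so the head is at 712 + 1550 = 2262 mm.


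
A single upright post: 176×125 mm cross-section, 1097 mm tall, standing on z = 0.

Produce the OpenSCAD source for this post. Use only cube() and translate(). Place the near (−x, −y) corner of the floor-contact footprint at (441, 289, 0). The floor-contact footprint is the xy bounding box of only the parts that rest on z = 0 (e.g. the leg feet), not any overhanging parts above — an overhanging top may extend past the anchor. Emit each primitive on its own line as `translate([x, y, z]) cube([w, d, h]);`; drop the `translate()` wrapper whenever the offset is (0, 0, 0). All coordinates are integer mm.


translate([441, 289, 0]) cube([176, 125, 1097]);


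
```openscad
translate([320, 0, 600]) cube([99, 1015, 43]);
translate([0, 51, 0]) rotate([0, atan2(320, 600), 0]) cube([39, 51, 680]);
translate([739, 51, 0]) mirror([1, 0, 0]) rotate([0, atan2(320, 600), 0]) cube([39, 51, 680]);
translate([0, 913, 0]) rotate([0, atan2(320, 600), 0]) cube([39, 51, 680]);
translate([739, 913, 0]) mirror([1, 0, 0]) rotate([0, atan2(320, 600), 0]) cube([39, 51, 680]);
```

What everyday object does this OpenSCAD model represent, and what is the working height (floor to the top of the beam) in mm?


A sawhorse. The overall height is 643 mm.

A beam across two mirrored pairs of raked legs — a sawhorse. The beam's underside is at z = 600 (matching the legs' vertical rise in atan2(320, 600)) and the beam is 43 mm tall, so its top is at 600 + 43 = 643 mm. The raked legs top out at the beam's underside, so that is the highest point.


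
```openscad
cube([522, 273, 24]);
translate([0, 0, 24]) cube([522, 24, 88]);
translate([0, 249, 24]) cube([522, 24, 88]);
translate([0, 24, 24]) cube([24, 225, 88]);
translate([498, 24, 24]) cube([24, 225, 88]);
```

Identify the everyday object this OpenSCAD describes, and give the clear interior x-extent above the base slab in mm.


An open box. The internal width is 474 mm.

A 522×273 base slab with four walls standing on it — an open box. The base is 522 mm wide and the walls are 24 mm thick, so the internal width is 522 − 2 × 24 = 474 mm.


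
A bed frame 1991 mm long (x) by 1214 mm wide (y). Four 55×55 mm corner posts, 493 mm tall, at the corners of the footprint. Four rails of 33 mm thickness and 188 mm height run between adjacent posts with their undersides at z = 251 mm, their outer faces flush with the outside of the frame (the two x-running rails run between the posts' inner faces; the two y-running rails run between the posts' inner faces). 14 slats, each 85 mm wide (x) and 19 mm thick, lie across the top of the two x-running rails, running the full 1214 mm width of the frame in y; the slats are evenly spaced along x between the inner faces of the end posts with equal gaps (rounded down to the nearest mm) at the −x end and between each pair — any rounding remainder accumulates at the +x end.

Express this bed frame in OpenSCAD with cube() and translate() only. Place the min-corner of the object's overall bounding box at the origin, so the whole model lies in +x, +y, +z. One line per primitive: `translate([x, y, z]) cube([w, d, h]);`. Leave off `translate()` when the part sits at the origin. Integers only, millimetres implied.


cube([55, 55, 493]);
translate([0, 1159, 0]) cube([55, 55, 493]);
translate([1936, 0, 0]) cube([55, 55, 493]);
translate([1936, 1159, 0]) cube([55, 55, 493]);
translate([55, 0, 251]) cube([1881, 33, 188]);
translate([55, 1181, 251]) cube([1881, 33, 188]);
translate([0, 55, 251]) cube([33, 1104, 188]);
translate([1958, 55, 251]) cube([33, 1104, 188]);
translate([101, 0, 439]) cube([85, 1214, 19]);
translate([232, 0, 439]) cube([85, 1214, 19]);
translate([363, 0, 439]) cube([85, 1214, 19]);
translate([494, 0, 439]) cube([85, 1214, 19]);
translate([625, 0, 439]) cube([85, 1214, 19]);
translate([756, 0, 439]) cube([85, 1214, 19]);
translate([887, 0, 439]) cube([85, 1214, 19]);
translate([1018, 0, 439]) cube([85, 1214, 19]);
translate([1149, 0, 439]) cube([85, 1214, 19]);
translate([1280, 0, 439]) cube([85, 1214, 19]);
translate([1411, 0, 439]) cube([85, 1214, 19]);
translate([1542, 0, 439]) cube([85, 1214, 19]);
translate([1673, 0, 439]) cube([85, 1214, 19]);
translate([1804, 0, 439]) cube([85, 1214, 19]);


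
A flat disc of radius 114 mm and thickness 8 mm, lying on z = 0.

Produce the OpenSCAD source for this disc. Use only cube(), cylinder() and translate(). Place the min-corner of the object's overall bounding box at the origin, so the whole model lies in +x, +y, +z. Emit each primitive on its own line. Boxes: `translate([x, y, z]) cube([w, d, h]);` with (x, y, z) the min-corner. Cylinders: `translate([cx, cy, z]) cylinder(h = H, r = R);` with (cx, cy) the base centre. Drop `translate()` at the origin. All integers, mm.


translate([114, 114, 0]) cylinder(h = 8, r = 114);


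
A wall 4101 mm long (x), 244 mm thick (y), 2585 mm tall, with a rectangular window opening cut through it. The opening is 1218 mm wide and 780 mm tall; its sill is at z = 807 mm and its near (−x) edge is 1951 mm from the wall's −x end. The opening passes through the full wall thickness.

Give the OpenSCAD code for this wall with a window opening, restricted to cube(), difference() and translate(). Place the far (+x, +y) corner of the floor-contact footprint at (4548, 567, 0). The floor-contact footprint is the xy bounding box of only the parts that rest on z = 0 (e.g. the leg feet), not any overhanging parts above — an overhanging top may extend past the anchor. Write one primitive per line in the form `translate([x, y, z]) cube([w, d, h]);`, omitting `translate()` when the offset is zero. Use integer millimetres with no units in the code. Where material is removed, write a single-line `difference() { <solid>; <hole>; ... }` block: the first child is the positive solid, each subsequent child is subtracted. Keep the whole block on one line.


difference() { translate([447, 323, 0]) cube([4101, 244, 2585]); translate([2398, 323, 807]) cube([1218, 244, 780]); }


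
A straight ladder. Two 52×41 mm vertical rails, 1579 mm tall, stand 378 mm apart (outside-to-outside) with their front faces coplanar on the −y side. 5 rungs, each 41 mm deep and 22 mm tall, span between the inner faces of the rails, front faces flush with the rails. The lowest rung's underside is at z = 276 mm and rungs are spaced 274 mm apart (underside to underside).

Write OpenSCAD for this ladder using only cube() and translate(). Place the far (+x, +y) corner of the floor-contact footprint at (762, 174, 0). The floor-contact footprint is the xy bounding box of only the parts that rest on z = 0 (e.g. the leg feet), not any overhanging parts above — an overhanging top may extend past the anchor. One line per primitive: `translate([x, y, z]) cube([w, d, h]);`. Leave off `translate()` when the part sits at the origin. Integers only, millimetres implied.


translate([384, 133, 0]) cube([52, 41, 1579]);
translate([710, 133, 0]) cube([52, 41, 1579]);
translate([436, 133, 276]) cube([274, 41, 22]);
translate([436, 133, 550]) cube([274, 41, 22]);
translate([436, 133, 824]) cube([274, 41, 22]);
translate([436, 133, 1098]) cube([274, 41, 22]);
translate([436, 133, 1372]) cube([274, 41, 22]);


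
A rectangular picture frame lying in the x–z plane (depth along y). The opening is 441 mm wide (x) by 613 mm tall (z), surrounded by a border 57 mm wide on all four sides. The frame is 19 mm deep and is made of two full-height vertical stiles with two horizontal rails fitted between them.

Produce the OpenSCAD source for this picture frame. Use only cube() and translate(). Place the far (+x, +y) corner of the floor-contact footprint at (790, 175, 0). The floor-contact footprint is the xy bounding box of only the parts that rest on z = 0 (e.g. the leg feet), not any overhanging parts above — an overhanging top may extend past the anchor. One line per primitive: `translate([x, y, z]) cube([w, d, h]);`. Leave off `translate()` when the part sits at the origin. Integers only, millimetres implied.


translate([235, 156, 0]) cube([57, 19, 727]);
translate([733, 156, 0]) cube([57, 19, 727]);
translate([292, 156, 0]) cube([441, 19, 57]);
translate([292, 156, 670]) cube([441, 19, 57]);


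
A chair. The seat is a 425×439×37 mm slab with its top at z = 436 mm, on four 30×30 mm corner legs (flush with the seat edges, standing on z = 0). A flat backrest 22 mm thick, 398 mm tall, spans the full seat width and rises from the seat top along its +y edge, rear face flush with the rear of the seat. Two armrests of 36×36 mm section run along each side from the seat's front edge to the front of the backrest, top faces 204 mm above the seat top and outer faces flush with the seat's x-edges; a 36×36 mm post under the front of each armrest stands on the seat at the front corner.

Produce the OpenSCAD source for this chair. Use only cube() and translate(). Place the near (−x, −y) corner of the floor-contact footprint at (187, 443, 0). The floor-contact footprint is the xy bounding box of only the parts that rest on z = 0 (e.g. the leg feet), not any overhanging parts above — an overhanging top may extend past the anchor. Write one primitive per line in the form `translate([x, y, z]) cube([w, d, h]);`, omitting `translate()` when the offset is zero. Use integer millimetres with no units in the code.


translate([187, 443, 399]) cube([425, 439, 37]);
translate([187, 443, 0]) cube([30, 30, 399]);
translate([582, 443, 0]) cube([30, 30, 399]);
translate([187, 852, 0]) cube([30, 30, 399]);
translate([582, 852, 0]) cube([30, 30, 399]);
translate([187, 860, 436]) cube([425, 22, 398]);
translate([187, 443, 604]) cube([36, 417, 36]);
translate([576, 443, 604]) cube([36, 417, 36]);
translate([187, 443, 436]) cube([36, 36, 168]);
translate([576, 443, 436]) cube([36, 36, 168]);


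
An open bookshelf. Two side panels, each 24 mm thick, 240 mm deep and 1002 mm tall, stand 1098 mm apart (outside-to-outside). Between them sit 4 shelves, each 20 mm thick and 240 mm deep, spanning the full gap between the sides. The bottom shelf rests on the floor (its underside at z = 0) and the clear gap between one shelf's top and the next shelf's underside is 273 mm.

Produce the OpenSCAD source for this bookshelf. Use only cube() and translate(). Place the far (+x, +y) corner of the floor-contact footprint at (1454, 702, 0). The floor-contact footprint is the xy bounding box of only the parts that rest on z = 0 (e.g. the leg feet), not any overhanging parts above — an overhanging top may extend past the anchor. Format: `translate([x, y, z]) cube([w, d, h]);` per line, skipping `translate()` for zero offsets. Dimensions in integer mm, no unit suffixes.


translate([356, 462, 0]) cube([24, 240, 1002]);
translate([1430, 462, 0]) cube([24, 240, 1002]);
translate([380, 462, 0]) cube([1050, 240, 20]);
translate([380, 462, 293]) cube([1050, 240, 20]);
translate([380, 462, 586]) cube([1050, 240, 20]);
translate([380, 462, 879]) cube([1050, 240, 20]);


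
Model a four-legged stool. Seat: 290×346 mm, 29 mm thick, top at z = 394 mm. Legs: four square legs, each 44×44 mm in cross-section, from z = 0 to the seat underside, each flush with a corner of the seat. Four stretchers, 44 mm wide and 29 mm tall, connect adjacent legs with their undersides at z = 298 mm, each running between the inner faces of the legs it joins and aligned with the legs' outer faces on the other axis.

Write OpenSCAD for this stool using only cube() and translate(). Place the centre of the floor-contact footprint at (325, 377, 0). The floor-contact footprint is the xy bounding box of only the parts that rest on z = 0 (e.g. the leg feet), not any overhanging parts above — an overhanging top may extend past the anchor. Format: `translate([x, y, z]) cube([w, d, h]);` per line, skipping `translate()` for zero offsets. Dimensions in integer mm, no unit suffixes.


translate([180, 204, 365]) cube([290, 346, 29]);
translate([180, 204, 0]) cube([44, 44, 365]);
translate([426, 204, 0]) cube([44, 44, 365]);
translate([180, 506, 0]) cube([44, 44, 365]);
translate([426, 506, 0]) cube([44, 44, 365]);
translate([224, 204, 298]) cube([202, 44, 29]);
translate([224, 506, 298]) cube([202, 44, 29]);
translate([180, 248, 298]) cube([44, 258, 29]);
translate([426, 248, 298]) cube([44, 258, 29]);


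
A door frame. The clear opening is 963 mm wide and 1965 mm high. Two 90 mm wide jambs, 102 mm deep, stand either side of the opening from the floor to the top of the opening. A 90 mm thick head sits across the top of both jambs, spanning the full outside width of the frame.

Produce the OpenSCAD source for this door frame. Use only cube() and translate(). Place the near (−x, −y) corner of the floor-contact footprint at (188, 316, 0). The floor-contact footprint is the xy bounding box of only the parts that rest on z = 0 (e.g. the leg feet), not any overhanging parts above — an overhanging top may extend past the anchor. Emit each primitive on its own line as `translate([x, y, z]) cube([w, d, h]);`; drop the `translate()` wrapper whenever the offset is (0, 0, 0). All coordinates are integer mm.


translate([188, 316, 0]) cube([90, 102, 1965]);
translate([1241, 316, 0]) cube([90, 102, 1965]);
translate([188, 316, 1965]) cube([1143, 102, 90]);


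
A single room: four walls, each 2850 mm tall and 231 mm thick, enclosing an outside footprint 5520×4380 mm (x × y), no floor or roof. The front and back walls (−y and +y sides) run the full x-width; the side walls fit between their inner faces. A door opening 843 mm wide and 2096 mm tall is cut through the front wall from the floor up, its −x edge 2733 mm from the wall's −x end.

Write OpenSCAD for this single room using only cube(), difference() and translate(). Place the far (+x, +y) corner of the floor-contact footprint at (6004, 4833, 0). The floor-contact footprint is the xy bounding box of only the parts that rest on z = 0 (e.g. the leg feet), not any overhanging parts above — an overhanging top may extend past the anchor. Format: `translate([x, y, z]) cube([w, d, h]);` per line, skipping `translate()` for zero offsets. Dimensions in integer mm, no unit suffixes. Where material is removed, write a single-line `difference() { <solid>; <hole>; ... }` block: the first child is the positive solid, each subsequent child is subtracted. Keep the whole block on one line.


difference() { translate([484, 453, 0]) cube([5520, 231, 2850]); translate([3217, 453, 0]) cube([843, 231, 2096]); }
translate([484, 4602, 0]) cube([5520, 231, 2850]);
translate([484, 684, 0]) cube([231, 3918, 2850]);
translate([5773, 684, 0]) cube([231, 3918, 2850]);


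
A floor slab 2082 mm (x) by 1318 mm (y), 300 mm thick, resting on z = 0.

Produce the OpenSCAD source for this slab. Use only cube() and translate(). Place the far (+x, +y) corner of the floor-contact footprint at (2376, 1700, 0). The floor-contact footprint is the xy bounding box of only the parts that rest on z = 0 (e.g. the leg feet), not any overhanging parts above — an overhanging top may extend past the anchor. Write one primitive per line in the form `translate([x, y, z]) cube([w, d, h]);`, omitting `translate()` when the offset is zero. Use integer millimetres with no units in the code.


translate([294, 382, 0]) cube([2082, 1318, 300]);


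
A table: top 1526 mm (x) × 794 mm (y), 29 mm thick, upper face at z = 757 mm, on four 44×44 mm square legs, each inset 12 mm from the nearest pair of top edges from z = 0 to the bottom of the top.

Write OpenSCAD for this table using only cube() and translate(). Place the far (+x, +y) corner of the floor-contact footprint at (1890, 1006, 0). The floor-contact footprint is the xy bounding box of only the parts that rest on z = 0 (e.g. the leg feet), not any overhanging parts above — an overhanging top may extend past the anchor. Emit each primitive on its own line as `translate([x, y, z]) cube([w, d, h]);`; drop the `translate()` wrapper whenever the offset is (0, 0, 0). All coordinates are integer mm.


// leg_h = 757 - 29 = 728
translate([376, 224, 728]) cube([1526, 794, 29]);
translate([388, 236, 0]) cube([44, 44, 728]);
translate([1846, 236, 0]) cube([44, 44, 728]);
translate([388, 962, 0]) cube([44, 44, 728]);
translate([1846, 962, 0]) cube([44, 44, 728]);


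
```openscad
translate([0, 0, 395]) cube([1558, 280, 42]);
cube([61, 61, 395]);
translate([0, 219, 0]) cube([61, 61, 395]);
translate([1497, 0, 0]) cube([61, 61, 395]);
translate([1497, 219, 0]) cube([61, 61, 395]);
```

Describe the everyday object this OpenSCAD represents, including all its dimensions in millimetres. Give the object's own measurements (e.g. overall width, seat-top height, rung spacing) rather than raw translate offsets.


A bench: a 1558×280 mm seat slab, 42 mm thick, top at z = 437 mm, on four 61×61 mm square legs flush with the seat corners and standing on z = 0.


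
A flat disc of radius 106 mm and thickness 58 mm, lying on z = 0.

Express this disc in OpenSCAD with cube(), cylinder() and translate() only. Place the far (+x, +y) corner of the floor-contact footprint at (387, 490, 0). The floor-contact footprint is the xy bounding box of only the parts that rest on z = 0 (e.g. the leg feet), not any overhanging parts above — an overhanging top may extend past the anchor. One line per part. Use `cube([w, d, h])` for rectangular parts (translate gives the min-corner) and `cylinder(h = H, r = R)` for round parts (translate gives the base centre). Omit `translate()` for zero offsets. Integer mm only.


translate([281, 384, 0]) cylinder(h = 58, r = 106);


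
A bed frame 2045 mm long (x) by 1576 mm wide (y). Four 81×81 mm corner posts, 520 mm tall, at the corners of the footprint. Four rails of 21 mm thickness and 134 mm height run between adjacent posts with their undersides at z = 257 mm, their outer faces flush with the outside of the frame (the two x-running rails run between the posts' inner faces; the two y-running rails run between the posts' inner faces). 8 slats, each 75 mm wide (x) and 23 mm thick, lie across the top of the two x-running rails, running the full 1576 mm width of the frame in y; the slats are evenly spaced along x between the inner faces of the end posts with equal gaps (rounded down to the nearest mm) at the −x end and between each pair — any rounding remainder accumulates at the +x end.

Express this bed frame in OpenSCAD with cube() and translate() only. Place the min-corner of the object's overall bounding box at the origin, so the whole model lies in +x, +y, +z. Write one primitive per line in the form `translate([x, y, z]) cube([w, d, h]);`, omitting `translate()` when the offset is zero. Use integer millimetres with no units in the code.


cube([81, 81, 520]);
translate([0, 1495, 0]) cube([81, 81, 520]);
translate([1964, 0, 0]) cube([81, 81, 520]);
translate([1964, 1495, 0]) cube([81, 81, 520]);
translate([81, 0, 257]) cube([1883, 21, 134]);
translate([81, 1555, 257]) cube([1883, 21, 134]);
translate([0, 81, 257]) cube([21, 1414, 134]);
translate([2024, 81, 257]) cube([21, 1414, 134]);
translate([223, 0, 391]) cube([75, 1576, 23]);
translate([440, 0, 391]) cube([75, 1576, 23]);
translate([657, 0, 391]) cube([75, 1576, 23]);
translate([874, 0, 391]) cube([75, 1576, 23]);
translate([1091, 0, 391]) cube([75, 1576, 23]);
translate([1308, 0, 391]) cube([75, 1576, 23]);
translate([1525, 0, 391]) cube([75, 1576, 23]);
translate([1742, 0, 391]) cube([75, 1576, 23]);


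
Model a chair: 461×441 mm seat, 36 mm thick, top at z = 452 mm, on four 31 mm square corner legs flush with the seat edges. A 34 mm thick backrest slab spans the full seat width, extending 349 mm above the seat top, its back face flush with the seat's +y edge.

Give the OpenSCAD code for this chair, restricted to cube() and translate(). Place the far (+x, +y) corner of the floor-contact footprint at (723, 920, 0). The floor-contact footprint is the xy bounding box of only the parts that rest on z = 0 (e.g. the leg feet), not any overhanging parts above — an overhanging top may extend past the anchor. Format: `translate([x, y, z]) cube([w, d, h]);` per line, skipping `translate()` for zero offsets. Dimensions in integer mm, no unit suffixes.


translate([262, 479, 416]) cube([461, 441, 36]);
translate([262, 479, 0]) cube([31, 31, 416]);
translate([692, 479, 0]) cube([31, 31, 416]);
translate([262, 889, 0]) cube([31, 31, 416]);
translate([692, 889, 0]) cube([31, 31, 416]);
translate([262, 886, 452]) cube([461, 34, 349]);


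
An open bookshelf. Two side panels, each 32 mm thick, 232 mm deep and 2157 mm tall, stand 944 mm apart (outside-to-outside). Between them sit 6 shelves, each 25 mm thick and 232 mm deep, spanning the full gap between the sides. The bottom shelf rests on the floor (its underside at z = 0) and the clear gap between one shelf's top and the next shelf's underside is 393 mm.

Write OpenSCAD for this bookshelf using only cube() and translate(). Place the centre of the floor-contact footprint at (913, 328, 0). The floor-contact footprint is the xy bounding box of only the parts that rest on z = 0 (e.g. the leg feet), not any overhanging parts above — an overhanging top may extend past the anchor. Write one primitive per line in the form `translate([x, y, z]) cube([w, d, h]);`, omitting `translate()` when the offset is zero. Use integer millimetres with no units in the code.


translate([441, 212, 0]) cube([32, 232, 2157]);
translate([1353, 212, 0]) cube([32, 232, 2157]);
translate([473, 212, 0]) cube([880, 232, 25]);
translate([473, 212, 418]) cube([880, 232, 25]);
translate([473, 212, 836]) cube([880, 232, 25]);
translate([473, 212, 1254]) cube([880, 232, 25]);
translate([473, 212, 1672]) cube([880, 232, 25]);
translate([473, 212, 2090]) cube([880, 232, 25]);


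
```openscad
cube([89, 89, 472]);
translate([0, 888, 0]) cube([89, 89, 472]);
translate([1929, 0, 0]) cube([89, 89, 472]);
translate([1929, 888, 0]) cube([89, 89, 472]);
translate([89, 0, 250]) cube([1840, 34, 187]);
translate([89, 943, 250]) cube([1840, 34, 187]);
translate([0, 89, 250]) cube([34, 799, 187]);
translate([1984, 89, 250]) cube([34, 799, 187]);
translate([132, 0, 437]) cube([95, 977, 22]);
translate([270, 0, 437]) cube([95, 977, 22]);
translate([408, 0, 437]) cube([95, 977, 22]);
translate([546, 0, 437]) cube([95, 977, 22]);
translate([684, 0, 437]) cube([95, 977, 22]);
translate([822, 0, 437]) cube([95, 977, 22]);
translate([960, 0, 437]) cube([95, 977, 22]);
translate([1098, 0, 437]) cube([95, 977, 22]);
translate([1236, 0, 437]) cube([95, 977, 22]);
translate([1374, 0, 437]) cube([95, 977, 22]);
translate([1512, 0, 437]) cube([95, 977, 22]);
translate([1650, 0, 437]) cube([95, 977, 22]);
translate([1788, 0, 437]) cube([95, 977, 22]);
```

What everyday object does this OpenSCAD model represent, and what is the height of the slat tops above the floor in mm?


A bed frame. The slat-top height is 459 mm.

Four posts, four rails, and a row of slats — a bed frame. Slats sit on the rails at z = 250 + 187 = 437; with slat thickness 22, the top is 459 mm.


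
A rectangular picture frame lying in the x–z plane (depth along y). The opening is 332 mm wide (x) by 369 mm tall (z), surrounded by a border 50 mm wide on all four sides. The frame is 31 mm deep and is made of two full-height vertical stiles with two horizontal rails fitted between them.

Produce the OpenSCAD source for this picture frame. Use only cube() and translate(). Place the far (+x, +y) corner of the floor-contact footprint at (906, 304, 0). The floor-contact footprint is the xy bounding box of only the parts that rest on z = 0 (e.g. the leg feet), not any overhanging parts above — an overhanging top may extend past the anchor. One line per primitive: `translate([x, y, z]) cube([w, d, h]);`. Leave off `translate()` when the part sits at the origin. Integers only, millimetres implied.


translate([474, 273, 0]) cube([50, 31, 469]);
translate([856, 273, 0]) cube([50, 31, 469]);
translate([524, 273, 0]) cube([332, 31, 50]);
translate([524, 273, 419]) cube([332, 31, 50]);


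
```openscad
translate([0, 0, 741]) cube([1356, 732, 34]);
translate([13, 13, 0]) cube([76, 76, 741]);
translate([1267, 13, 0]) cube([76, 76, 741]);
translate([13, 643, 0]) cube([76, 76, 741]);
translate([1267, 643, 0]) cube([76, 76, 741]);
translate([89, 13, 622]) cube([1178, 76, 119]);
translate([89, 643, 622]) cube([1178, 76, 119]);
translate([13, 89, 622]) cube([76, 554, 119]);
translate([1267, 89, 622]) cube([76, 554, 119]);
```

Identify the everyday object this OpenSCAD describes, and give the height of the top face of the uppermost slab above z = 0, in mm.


A table. The table height is 775 mm.

A 1356×732×34 slab sits at z = 741 on four 76 mm square posts — a table. The top surface is at 741 + 34 = 775 mm.


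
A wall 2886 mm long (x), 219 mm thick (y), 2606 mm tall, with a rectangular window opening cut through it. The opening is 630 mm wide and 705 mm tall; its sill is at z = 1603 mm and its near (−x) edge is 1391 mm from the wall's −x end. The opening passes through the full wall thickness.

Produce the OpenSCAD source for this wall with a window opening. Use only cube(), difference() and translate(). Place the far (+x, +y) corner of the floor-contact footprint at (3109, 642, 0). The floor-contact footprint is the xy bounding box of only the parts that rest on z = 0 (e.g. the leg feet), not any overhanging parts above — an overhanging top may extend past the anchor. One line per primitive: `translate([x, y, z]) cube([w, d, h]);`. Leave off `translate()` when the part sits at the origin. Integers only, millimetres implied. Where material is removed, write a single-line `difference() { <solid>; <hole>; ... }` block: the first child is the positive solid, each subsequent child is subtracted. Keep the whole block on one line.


difference() { translate([223, 423, 0]) cube([2886, 219, 2606]); translate([1614, 423, 1603]) cube([630, 219, 705]); }


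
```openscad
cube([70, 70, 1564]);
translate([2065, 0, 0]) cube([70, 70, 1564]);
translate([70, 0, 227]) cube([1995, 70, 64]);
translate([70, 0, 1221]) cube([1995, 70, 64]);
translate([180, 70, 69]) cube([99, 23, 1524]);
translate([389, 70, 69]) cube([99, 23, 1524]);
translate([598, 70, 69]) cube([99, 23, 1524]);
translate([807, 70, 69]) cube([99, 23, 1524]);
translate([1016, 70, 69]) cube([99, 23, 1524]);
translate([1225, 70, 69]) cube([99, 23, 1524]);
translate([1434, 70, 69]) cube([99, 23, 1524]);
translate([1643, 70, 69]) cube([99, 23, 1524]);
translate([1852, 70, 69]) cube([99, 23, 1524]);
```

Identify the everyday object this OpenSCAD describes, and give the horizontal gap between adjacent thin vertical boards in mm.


A fence section. The picket gap is 110 mm.

Two posts, two rails, 9 pickets — a fence section. Span 1995 mm holds 9 pickets of 99 mm with 10 equal gaps: ⌊(1995 − 9·99) / 10⌋ = 110 mm.


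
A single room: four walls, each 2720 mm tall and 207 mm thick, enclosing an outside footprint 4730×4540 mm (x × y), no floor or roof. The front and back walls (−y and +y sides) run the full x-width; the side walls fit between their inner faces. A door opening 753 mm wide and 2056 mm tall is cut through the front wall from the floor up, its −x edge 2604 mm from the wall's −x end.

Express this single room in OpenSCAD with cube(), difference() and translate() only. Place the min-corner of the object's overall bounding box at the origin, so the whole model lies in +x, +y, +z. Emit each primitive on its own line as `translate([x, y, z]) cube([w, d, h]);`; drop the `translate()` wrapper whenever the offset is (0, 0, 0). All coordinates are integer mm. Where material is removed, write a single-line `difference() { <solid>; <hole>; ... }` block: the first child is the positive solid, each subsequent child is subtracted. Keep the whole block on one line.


difference() { cube([4730, 207, 2720]); translate([2604, 0, 0]) cube([753, 207, 2056]); }
translate([0, 4333, 0]) cube([4730, 207, 2720]);
translate([0, 207, 0]) cube([207, 4126, 2720]);
translate([4523, 207, 0]) cube([207, 4126, 2720]);


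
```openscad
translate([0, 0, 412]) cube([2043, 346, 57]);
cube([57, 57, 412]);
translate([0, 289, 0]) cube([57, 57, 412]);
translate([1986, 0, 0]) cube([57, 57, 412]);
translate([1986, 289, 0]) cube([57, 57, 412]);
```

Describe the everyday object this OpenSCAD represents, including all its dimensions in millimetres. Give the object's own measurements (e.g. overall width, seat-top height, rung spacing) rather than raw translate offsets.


A long wooden bench with a 2043 mm (x) × 346 mm (y) seat, 57 mm thick, its top surface 469 mm above the floor. Four 57 mm square legs at the seat corners, flush with the edges, run from z = 0 to the seat underside.


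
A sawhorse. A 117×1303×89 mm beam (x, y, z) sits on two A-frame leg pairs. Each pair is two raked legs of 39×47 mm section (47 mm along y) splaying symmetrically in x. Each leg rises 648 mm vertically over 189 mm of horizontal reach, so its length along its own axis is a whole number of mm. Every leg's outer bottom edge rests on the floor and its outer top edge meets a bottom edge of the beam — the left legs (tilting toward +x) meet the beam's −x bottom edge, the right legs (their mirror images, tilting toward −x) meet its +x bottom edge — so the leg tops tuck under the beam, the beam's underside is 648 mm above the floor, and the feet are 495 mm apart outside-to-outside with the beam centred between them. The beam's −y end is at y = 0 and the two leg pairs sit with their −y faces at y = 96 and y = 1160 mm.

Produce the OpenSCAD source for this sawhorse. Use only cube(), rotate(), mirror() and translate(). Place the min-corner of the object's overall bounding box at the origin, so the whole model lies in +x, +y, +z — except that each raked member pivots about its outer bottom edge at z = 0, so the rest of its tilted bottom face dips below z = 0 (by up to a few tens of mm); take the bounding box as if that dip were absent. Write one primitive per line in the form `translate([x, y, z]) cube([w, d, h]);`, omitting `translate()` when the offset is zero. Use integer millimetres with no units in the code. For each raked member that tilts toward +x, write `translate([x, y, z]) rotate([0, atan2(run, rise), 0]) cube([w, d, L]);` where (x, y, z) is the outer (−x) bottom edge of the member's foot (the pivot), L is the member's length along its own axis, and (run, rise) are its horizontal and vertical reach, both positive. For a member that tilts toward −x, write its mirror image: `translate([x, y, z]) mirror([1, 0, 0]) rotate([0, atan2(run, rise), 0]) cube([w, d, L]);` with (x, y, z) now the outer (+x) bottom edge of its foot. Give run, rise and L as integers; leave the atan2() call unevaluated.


translate([189, 0, 648]) cube([117, 1303, 89]);
translate([0, 96, 0]) rotate([0, atan2(189, 648), 0]) cube([39, 47, 675]);
translate([495, 96, 0]) mirror([1, 0, 0]) rotate([0, atan2(189, 648), 0]) cube([39, 47, 675]);
translate([0, 1160, 0]) rotate([0, atan2(189, 648), 0]) cube([39, 47, 675]);
translate([495, 1160, 0]) mirror([1, 0, 0]) rotate([0, atan2(189, 648), 0]) cube([39, 47, 675]);


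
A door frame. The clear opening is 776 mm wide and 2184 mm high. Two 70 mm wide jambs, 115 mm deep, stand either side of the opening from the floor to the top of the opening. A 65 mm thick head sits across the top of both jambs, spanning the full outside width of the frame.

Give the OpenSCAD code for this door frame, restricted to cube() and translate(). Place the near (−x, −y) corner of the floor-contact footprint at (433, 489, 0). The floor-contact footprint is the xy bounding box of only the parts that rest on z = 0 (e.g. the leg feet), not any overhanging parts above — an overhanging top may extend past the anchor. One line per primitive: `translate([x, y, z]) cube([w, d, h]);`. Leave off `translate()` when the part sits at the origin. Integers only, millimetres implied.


translate([433, 489, 0]) cube([70, 115, 2184]);
translate([1279, 489, 0]) cube([70, 115, 2184]);
translate([433, 489, 2184]) cube([916, 115, 65]);


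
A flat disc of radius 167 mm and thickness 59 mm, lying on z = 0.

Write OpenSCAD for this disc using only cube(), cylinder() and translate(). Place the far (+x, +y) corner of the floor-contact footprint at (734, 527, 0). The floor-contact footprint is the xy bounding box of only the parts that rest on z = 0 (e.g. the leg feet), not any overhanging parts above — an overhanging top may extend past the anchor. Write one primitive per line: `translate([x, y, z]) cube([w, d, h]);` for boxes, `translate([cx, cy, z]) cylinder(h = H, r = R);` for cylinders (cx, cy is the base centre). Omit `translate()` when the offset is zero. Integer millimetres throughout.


translate([567, 360, 0]) cylinder(h = 59, r = 167);


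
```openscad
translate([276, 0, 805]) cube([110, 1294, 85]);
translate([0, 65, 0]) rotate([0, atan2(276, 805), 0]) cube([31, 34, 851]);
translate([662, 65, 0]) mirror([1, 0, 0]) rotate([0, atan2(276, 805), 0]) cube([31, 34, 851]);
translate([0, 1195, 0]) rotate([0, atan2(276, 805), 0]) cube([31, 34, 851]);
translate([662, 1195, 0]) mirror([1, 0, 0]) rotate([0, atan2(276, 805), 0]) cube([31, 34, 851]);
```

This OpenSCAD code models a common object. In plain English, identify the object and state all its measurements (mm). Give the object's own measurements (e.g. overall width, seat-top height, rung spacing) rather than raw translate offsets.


A sawhorse. A 110×1294×85 mm beam (x, y, z) sits on two A-frame leg pairs. Each pair is two raked legs of 31×34 mm section (34 mm along y) splaying symmetrically in x. Each leg rises 805 mm vertically over 276 mm of horizontal reach and is 851 mm long along its own axis. Every leg's outer bottom edge rests on the floor and its outer top edge meets a bottom edge of the beam — the left legs (tilting toward +x) meet the beam's −x bottom edge, the right legs (their mirror images, tilting toward −x) meet its +x bottom edge — so the leg tops tuck under the beam, the beam's underside is 805 mm above the floor, and the feet are 662 mm apart outside-to-outside with the beam centred between them. The two leg pairs are set in 65 mm from either end of the beam.


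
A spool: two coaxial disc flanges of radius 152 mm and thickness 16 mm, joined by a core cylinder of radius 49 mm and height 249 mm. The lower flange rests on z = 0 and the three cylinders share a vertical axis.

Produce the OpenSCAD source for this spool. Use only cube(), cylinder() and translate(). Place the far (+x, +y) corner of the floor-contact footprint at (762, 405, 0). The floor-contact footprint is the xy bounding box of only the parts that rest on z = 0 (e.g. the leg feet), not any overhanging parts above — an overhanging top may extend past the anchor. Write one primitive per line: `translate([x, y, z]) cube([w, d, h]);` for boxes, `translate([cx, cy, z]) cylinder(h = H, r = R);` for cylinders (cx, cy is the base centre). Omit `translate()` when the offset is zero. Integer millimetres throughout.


translate([610, 253, 0]) cylinder(h = 16, r = 152);
translate([610, 253, 16]) cylinder(h = 249, r = 49);
translate([610, 253, 265]) cylinder(h = 16, r = 152);


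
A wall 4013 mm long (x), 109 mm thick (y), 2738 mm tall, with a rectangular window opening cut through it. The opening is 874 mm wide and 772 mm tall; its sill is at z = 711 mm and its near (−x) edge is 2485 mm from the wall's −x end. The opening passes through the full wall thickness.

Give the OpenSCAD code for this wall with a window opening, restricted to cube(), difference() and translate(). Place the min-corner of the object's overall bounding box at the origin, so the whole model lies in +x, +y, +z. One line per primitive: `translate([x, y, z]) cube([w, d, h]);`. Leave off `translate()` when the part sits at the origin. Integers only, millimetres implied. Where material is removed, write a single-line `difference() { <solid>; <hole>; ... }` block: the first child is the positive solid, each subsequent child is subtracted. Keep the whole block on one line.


difference() { cube([4013, 109, 2738]); translate([2485, 0, 711]) cube([874, 109, 772]); }


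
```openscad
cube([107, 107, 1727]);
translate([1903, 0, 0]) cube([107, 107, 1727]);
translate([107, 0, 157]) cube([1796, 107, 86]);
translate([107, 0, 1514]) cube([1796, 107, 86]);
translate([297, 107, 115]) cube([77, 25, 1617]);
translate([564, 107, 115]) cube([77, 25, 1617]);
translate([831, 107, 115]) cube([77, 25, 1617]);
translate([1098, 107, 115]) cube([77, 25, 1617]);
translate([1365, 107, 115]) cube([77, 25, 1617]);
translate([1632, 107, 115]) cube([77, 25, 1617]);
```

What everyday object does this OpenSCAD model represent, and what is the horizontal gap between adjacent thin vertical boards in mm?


A fence section. The picket gap is 190 mm.

Two posts, two rails, 6 pickets — a fence section. Span 1796 mm holds 6 pickets of 77 mm with 7 equal gaps: ⌊(1796 − 6·77) / 7⌋ = 190 mm.
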